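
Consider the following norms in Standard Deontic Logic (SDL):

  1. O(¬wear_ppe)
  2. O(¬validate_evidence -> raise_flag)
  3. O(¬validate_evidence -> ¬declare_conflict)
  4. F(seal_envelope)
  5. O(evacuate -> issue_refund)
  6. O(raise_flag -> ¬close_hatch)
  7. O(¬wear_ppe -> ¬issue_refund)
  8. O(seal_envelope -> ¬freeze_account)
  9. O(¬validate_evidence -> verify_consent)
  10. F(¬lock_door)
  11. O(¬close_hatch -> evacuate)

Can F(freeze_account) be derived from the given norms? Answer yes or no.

Premise 8 is O(seal_envelope -> ¬freeze_account), but O(seal_envelope) is not derivable from the premises, so it does not yield O(¬freeze_account).
No other premise forces O(¬freeze_account). An ideal world satisfying every premise can still have freeze_account true, so F(freeze_account) is not derivable.

No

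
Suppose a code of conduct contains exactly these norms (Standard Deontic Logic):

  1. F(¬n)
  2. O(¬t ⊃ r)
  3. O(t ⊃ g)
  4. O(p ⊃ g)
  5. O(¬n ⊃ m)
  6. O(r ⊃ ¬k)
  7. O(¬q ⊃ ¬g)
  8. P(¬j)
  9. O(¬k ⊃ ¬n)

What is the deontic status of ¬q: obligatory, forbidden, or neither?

Premise 1 is F(¬n), i.e. O(n).
Premise 9, O(¬k ⊃ ¬n), contraposes to O(n ⊃ k); with O(n) we get O(k).
The contrapositive of premise 6 (O(r ⊃ ¬k)) is O(k ⊃ ¬r), and O(k) is already established, so O(¬r).
The contrapositive of premise 2 (O(¬t ⊃ r)) is O(¬r ⊃ t), and O(¬r) is already established, so O(t).
With premise 3, O(t ⊃ g), the K-axiom yields O(g).
Premise 7, O(¬q ⊃ ¬g), contraposes to O(g ⊃ q); with O(g) we get O(q).
Premises 4, 5, 8 do not contribute to this derivation.
Thus O(q), which is F(¬q): ¬q is forbidden.

Forbidden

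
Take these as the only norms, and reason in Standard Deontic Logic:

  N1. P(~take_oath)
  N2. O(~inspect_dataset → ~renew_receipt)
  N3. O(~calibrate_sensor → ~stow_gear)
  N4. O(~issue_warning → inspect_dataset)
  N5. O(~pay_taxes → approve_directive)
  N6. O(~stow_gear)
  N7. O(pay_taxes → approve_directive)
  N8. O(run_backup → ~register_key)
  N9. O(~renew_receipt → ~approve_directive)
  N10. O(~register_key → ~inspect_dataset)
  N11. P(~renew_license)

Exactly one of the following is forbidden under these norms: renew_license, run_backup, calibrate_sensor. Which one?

run_backup

By case analysis on ~pay_taxes: premise 5 gives O(~pay_taxes → approve_directive) and premise 7 gives O(pay_taxes → approve_directive), so O(approve_directive) either way.
Premise 9, O(~renew_receipt → ~approve_directive), contraposes to O(approve_directive → renew_receipt); with O(approve_directive) we get O(renew_receipt).
Premise 2 is O(~inspect_dataset → ~renew_receipt); contrapositively O(renew_receipt → inspect_dataset). Since O(renew_receipt) holds, K gives O(inspect_dataset).
Premise 10 is O(~register_key → ~inspect_dataset); contrapositively O(inspect_dataset → register_key). Since O(inspect_dataset) holds, K gives O(register_key).
The contrapositive of premise 8 (O(run_backup → ~register_key)) is O(register_key → ~run_backup), and O(register_key) is already established, so O(~run_backup).
So O(~run_backup) holds, i.e. run_backup is forbidden. None of the other listed options is forbidden under the premises.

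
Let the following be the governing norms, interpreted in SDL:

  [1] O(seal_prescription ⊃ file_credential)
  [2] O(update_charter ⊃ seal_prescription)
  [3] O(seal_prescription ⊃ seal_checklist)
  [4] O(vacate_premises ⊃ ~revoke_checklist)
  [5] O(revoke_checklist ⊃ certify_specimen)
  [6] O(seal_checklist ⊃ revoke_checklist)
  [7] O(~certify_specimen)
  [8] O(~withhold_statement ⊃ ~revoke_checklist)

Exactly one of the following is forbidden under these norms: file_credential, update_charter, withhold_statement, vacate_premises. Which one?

update_charter

Premise 7 states O(~certify_specimen) outright.
Premise 5, O(revoke_checklist ⊃ certify_specimen), contraposes to O(~certify_specimen ⊃ ~revoke_checklist); with O(~certify_specimen) we get O(~revoke_checklist).
Premise 6 is O(seal_checklist ⊃ revoke_checklist); contrapositively O(~revoke_checklist ⊃ ~seal_checklist). Since O(~revoke_checklist) holds, K gives O(~seal_checklist).
Premise 3 is O(seal_prescription ⊃ seal_checklist); contrapositively O(~seal_checklist ⊃ ~seal_prescription). Since O(~seal_checklist) holds, K gives O(~seal_prescription).
The contrapositive of premise 2 (O(update_charter ⊃ seal_prescription)) is O(~seal_prescription ⊃ ~update_charter), and O(~seal_prescription) is already established, so O(~update_charter).
So O(~update_charter) holds, i.e. update_charter is forbidden. None of the other listed options is forbidden under the premises.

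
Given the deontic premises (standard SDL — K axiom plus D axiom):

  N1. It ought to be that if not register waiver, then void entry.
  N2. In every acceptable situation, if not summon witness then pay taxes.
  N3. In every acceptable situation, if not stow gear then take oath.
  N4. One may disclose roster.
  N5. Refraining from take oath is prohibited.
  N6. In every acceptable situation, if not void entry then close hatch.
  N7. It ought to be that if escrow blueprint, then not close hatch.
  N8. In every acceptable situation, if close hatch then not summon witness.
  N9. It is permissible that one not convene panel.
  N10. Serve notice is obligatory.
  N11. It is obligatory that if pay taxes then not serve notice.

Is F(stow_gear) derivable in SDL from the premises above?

Premise 3 is O(¬stow_gear → take_oath); even if O(take_oath) held, inferring O(¬stow_gear) would be affirming the consequent — invalid.
No other premise forces O(¬stow_gear). An ideal world satisfying every premise can still have stow_gear true, so F(stow_gear) is not derivable.

No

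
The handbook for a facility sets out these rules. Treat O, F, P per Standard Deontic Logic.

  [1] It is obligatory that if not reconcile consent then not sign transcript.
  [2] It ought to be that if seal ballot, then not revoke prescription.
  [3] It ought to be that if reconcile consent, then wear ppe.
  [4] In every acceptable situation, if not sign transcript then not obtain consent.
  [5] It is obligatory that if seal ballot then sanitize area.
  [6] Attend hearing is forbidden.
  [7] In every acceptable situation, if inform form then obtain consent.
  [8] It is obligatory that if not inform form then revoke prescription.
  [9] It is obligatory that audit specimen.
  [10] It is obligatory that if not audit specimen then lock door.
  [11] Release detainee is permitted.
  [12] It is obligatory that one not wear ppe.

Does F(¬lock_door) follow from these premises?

Premise 10 is O(¬audit_specimen → lock_door), but O(¬audit_specimen) is not derivable from the premises, so it does not yield O(lock_door).
No other premise forces O(lock_door). An ideal world satisfying every premise can still have ¬lock_door true, so F(¬lock_door) is not derivable.

No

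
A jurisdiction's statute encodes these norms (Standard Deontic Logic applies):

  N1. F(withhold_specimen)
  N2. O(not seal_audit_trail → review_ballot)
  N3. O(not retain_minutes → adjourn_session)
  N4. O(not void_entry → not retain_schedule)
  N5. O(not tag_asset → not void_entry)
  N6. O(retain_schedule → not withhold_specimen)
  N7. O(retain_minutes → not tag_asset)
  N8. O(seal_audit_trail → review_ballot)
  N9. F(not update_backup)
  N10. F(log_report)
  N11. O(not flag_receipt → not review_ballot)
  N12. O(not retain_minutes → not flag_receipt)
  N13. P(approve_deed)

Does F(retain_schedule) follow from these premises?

By case analysis on not seal_audit_trail: premise 2 gives O(not seal_audit_trail → review_ballot) and premise 8 gives O(seal_audit_trail → review_ballot), so O(review_ballot) either way.
The contrapositive of premise 11 (O(not flag_receipt → not review_ballot)) is O(review_ballot → flag_receipt), and O(review_ballot) is already established, so O(flag_receipt).
Premise 12, O(not retain_minutes → not flag_receipt), contraposes to O(flag_receipt → retain_minutes); with O(flag_receipt) we get O(retain_minutes).
Premise 7 is O(retain_minutes → not tag_asset); since O(retain_minutes), deontic closure gives O(not tag_asset).
With premise 5, O(not tag_asset → not void_entry), the K-axiom yields O(not void_entry).
From O(not void_entry) and premise 4, O(not void_entry → not retain_schedule), we obtain O(not retain_schedule).
Premises 1, 3, 6, 9, 10, 13 do not contribute to this derivation.
So O(not retain_schedule) holds, i.e. F(retain_schedule). The claim follows.

Yes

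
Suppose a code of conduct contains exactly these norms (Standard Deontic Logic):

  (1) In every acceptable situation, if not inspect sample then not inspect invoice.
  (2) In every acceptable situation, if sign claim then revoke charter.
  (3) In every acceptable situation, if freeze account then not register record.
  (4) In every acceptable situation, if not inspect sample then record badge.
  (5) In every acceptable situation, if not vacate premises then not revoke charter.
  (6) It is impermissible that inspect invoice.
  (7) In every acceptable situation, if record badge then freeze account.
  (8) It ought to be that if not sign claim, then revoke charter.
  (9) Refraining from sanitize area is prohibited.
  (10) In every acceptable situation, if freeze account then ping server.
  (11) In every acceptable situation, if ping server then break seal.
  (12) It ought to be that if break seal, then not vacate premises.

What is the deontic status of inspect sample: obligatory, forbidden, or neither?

Premises 2 and 8 are O(sign_claim → revoke_charter) and O(¬sign_claim → revoke_charter); every ideal world satisfies sign_claim or ¬sign_claim, so in either case revoke_charter holds — hence O(revoke_charter).
The contrapositive of premise 5 (O(¬vacate_premises → ¬revoke_charter)) is O(revoke_charter → vacate_premises), and O(revoke_charter) is already established, so O(vacate_premises).
Premise 12, O(break_seal → ¬vacate_premises), contraposes to O(vacate_premises → ¬break_seal); with O(vacate_premises) we get O(¬break_seal).
The contrapositive of premise 11 (O(ping_server → break_seal)) is O(¬break_seal → ¬ping_server), and O(¬break_seal) is already established, so O(¬ping_server).
Premise 10 is O(freeze_account → ping_server); contrapositively O(¬ping_server → ¬freeze_account). Since O(¬ping_server) holds, K gives O(¬freeze_account).
Premise 7, O(record_badge → freeze_account), contraposes to O(¬freeze_account → ¬record_badge); with O(¬freeze_account) we get O(¬record_badge).
Premise 4 is O(¬inspect_sample → record_badge); contrapositively O(¬record_badge → inspect_sample). Since O(¬record_badge) holds, K gives O(inspect_sample).
Premises 1, 3, 6, 9 do not contribute to this derivation.
Hence inspect_sample is obligatory.

Obligatory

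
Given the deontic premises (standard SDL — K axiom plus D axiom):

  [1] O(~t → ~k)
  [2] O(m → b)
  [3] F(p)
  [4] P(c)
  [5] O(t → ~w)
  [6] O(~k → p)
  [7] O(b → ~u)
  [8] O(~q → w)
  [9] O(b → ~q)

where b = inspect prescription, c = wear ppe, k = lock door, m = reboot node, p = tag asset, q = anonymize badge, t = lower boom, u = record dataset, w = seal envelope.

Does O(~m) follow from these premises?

Yes

Premise 3 is F(p), i.e. O(~p).
Premise 6, O(~k → p), contraposes to O(~p → k); with O(~p) we get O(k).
Premise 1 is O(~t → ~k); contrapositively O(k → t). Since O(k) holds, K gives O(t).
With premise 5, O(t → ~w), the K-axiom yields O(~w).
Premise 8 is O(~q → w); contrapositively O(~w → q). Since O(~w) holds, K gives O(q).
The contrapositive of premise 9 (O(b → ~q)) is O(q → ~b), and O(q) is already established, so O(~b).
Premise 2 is O(m → b); contrapositively O(~b → ~m). Since O(~b) holds, K gives O(~m).
Premises 4, 7 do not contribute to this derivation.
So O(~m) follows.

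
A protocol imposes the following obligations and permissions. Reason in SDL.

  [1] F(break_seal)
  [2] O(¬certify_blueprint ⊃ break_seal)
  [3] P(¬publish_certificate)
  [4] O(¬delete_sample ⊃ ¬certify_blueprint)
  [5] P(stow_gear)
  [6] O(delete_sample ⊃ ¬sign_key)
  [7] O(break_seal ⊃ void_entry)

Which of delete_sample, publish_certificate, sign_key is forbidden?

sign_key

Premise 1, F(break_seal), is equivalent to O(¬break_seal).
Premise 2 is O(¬certify_blueprint ⊃ break_seal); contrapositively O(¬break_seal ⊃ certify_blueprint). Since O(¬break_seal) holds, K gives O(certify_blueprint).
Premise 4, O(¬delete_sample ⊃ ¬certify_blueprint), contraposes to O(certify_blueprint ⊃ delete_sample); with O(certify_blueprint) we get O(delete_sample).
Premise 6 is O(delete_sample ⊃ ¬sign_key); since O(delete_sample), deontic closure gives O(¬sign_key).
So O(¬sign_key) holds, i.e. sign_key is forbidden. None of the other listed options is forbidden under the premises.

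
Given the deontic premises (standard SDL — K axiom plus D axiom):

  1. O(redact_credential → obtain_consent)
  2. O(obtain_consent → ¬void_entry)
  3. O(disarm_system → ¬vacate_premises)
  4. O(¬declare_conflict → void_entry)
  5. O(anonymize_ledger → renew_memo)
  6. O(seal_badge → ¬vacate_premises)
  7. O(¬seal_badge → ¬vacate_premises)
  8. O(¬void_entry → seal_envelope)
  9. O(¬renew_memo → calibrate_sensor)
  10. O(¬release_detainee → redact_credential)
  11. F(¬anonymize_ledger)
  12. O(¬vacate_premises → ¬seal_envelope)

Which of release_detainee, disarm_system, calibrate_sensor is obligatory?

Premises 6 and 7 cover both cases: O(seal_badge → ¬vacate_premises) and O(¬seal_badge → ¬vacate_premises). Since seal_badge ∨ ¬seal_badge is a tautology, O(¬vacate_premises) follows.
From O(¬vacate_premises) and premise 12, O(¬vacate_premises → ¬seal_envelope), we obtain O(¬seal_envelope).
Premise 8, O(¬void_entry → seal_envelope), contraposes to O(¬seal_envelope → void_entry); with O(¬seal_envelope) we get O(void_entry).
The contrapositive of premise 2 (O(obtain_consent → ¬void_entry)) is O(void_entry → ¬obtain_consent), and O(void_entry) is already established, so O(¬obtain_consent).
Premise 1 is O(redact_credential → obtain_consent); contrapositively O(¬obtain_consent → ¬redact_credential). Since O(¬obtain_consent) holds, K gives O(¬redact_credential).
Premise 10 is O(¬release_detainee → redact_credential); contrapositively O(¬redact_credential → release_detainee). Since O(¬redact_credential) holds, K gives O(release_detainee).
So O(release_detainee) holds — release_detainee is obligatory. None of the other listed options is made obligatory by any chain of premises.

release_detainee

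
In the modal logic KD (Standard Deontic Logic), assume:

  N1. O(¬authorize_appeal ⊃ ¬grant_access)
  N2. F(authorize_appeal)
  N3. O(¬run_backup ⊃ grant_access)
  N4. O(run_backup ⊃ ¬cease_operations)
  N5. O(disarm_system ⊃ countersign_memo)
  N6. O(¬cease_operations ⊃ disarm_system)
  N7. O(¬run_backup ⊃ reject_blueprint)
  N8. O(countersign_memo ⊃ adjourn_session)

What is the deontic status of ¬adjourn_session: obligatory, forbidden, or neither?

Forbidden

Premise 2 is F(authorize_appeal), i.e. O(¬authorize_appeal).
Premise 1 is O(¬authorize_appeal ⊃ ¬grant_access); since O(¬authorize_appeal), deontic closure gives O(¬grant_access).
Premise 3, O(¬run_backup ⊃ grant_access), contraposes to O(¬grant_access ⊃ run_backup); with O(¬grant_access) we get O(run_backup).
From O(run_backup) and premise 4, O(run_backup ⊃ ¬cease_operations), we obtain O(¬cease_operations).
With premise 6, O(¬cease_operations ⊃ disarm_system), the K-axiom yields O(disarm_system).
With premise 5, O(disarm_system ⊃ countersign_memo), the K-axiom yields O(countersign_memo).
Premise 8 is O(countersign_memo ⊃ adjourn_session); since O(countersign_memo), deontic closure gives O(adjourn_session).
Premise 7 does not contribute to this derivation.
Thus O(adjourn_session), which is F(¬adjourn_session): ¬adjourn_session is forbidden.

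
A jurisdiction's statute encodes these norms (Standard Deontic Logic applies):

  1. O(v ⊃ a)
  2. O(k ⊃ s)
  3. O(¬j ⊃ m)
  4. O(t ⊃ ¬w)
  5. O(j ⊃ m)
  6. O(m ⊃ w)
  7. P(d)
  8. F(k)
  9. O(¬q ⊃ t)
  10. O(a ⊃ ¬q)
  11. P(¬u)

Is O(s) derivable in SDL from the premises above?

No

Premise 2 is O(k ⊃ s), but O(k) is not derivable from the premises, so it does not yield O(s).
No other premise forces O(s). An ideal world satisfying every premise can still have s false, so O(s) is not derivable.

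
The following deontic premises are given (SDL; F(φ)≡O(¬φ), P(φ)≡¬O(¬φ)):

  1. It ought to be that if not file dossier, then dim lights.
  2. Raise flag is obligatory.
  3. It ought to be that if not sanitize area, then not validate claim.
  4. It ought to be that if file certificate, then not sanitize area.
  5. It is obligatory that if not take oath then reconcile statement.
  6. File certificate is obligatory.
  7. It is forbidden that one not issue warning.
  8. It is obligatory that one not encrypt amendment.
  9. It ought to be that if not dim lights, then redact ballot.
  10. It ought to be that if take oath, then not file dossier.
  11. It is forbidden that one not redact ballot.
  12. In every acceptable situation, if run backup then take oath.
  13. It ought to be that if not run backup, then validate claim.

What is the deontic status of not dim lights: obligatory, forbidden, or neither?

Forbidden

From premise 6 we have O(file_certificate).
From O(file_certificate) and premise 4, O(file_certificate → ¬sanitize_area), we obtain O(¬sanitize_area).
Premise 3 is O(¬sanitize_area → ¬validate_claim); since O(¬sanitize_area), deontic closure gives O(¬validate_claim).
Premise 13 is O(¬run_backup → validate_claim); contrapositively O(¬validate_claim → run_backup). Since O(¬validate_claim) holds, K gives O(run_backup).
Applying K to premise 12 (O(run_backup → take_oath)) and O(run_backup) yields O(take_oath).
From O(take_oath) and premise 10, O(take_oath → ¬file_dossier), we obtain O(¬file_dossier).
With premise 1, O(¬file_dossier → dim_lights), the K-axiom yields O(dim_lights).
Premises 2, 5, 7, 8, 9, 11 do not contribute to this derivation.
Thus O(dim_lights), which is F(¬dim_lights): ¬dim_lights is forbidden.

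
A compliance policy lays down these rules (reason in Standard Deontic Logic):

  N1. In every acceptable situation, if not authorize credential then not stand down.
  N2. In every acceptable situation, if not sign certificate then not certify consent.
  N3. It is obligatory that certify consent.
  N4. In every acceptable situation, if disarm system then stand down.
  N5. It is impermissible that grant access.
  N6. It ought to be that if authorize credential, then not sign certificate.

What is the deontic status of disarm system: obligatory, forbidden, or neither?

Forbidden

Premise 3 states O(certify_consent) outright.
The contrapositive of premise 2 (O(¬sign_certificate → ¬certify_consent)) is O(certify_consent → sign_certificate), and O(certify_consent) is already established, so O(sign_certificate).
The contrapositive of premise 6 (O(authorize_credential → ¬sign_certificate)) is O(sign_certificate → ¬authorize_credential), and O(sign_certificate) is already established, so O(¬authorize_credential).
Applying K to premise 1 (O(¬authorize_credential → ¬stand_down)) and O(¬authorize_credential) yields O(¬stand_down).
Premise 4, O(disarm_system → stand_down), contraposes to O(¬stand_down → ¬disarm_system); with O(¬stand_down) we get O(¬disarm_system).
Premise 5 does not contribute to this derivation.
Thus O(¬disarm_system), which is F(disarm_system): disarm_system is forbidden.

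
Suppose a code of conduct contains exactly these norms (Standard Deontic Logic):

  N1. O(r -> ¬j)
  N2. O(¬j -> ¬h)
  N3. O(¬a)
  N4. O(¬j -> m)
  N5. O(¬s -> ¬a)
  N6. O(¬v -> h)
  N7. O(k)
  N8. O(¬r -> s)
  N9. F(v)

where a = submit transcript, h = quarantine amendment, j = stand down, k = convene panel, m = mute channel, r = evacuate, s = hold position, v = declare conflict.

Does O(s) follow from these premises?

Yes

Premise 9 is F(v), i.e. O(¬v).
Premise 6 is O(¬v -> h); since O(¬v), deontic closure gives O(h).
Premise 2, O(¬j -> ¬h), contraposes to O(h -> j); with O(h) we get O(j).
The contrapositive of premise 1 (O(r -> ¬j)) is O(j -> ¬r), and O(j) is already established, so O(¬r).
From O(¬r) and premise 8, O(¬r -> s), we obtain O(s).
Premises 3, 4, 5, 7 do not contribute to this derivation.
So O(s) follows.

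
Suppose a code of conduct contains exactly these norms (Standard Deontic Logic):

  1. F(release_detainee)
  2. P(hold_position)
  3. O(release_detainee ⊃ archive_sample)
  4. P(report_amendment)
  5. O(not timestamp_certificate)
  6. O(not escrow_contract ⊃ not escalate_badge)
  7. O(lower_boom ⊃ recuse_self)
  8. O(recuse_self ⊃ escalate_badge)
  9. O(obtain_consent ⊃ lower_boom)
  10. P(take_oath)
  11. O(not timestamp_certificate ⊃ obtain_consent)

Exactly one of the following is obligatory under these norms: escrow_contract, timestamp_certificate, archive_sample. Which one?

Premise 5 states O(not timestamp_certificate) outright.
From O(not timestamp_certificate) and premise 11, O(not timestamp_certificate ⊃ obtain_consent), we obtain O(obtain_consent).
With premise 9, O(obtain_consent ⊃ lower_boom), the K-axiom yields O(lower_boom).
Applying K to premise 7 (O(lower_boom ⊃ recuse_self)) and O(lower_boom) yields O(recuse_self).
Premise 8 is O(recuse_self ⊃ escalate_badge); since O(recuse_self), deontic closure gives O(escalate_badge).
The contrapositive of premise 6 (O(not escrow_contract ⊃ not escalate_badge)) is O(escalate_badge ⊃ escrow_contract), and O(escalate_badge) is already established, so O(escrow_contract).
So O(escrow_contract) holds — escrow_contract is obligatory. None of the other listed options is made obligatory by any chain of premises.

escrow_contract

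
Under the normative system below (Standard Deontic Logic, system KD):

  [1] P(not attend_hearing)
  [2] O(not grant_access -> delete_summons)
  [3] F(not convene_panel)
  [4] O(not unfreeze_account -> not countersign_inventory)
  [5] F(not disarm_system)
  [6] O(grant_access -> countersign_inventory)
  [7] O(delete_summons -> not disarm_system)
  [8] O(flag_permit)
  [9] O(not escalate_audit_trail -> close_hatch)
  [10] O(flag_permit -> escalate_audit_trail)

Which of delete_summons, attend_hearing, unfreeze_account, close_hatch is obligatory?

F(not disarm_system) at premise 5 means O(disarm_system).
Premise 7, O(delete_summons -> not disarm_system), contraposes to O(disarm_system -> not delete_summons); with O(disarm_system) we get O(not delete_summons).
Premise 2, O(not grant_access -> delete_summons), contraposes to O(not delete_summons -> grant_access); with O(not delete_summons) we get O(grant_access).
Premise 6 is O(grant_access -> countersign_inventory); since O(grant_access), deontic closure gives O(countersign_inventory).
Premise 4 is O(not unfreeze_account -> not countersign_inventory); contrapositively O(countersign_inventory -> unfreeze_account). Since O(countersign_inventory) holds, K gives O(unfreeze_account).
So O(unfreeze_account) holds — unfreeze_account is obligatory. None of the other listed options is made obligatory by any chain of premises.

unfreeze_account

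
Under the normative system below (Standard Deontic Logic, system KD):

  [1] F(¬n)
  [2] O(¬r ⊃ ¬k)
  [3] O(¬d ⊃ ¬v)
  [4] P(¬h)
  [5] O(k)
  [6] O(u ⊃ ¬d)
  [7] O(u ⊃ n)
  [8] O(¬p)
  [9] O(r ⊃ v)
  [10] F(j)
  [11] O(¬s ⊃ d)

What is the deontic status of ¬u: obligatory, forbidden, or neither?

Obligatory

Premise 5 states O(k) outright.
Premise 2, O(¬r ⊃ ¬k), contraposes to O(k ⊃ r); with O(k) we get O(r).
Applying K to premise 9 (O(r ⊃ v)) and O(r) yields O(v).
Premise 3, O(¬d ⊃ ¬v), contraposes to O(v ⊃ d); with O(v) we get O(d).
Premise 6, O(u ⊃ ¬d), contraposes to O(d ⊃ ¬u); with O(d) we get O(¬u).
Premises 1, 4, 7, 8, 10, 11 do not contribute to this derivation.
Hence ¬u is obligatory.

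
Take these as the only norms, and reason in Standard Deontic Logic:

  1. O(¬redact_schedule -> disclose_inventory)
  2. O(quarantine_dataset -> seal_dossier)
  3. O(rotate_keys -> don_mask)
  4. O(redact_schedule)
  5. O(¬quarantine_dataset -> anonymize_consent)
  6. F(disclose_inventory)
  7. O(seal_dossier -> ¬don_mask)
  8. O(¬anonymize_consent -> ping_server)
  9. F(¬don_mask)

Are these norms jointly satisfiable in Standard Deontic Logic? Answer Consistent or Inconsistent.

Consistent

Premise 1 is O(¬redact_schedule -> disclose_inventory), but O(¬redact_schedule) is not derivable from the premises, so it does not yield O(disclose_inventory).
So O(disclose_inventory) is not derivable, and the apparent clash with O(¬disclose_inventory) does not arise.
A world satisfying every obligation exists (e.g. anonymize_consent=true, disclose_inventory=false, don_mask=true, ping_server=false, quarantine_dataset=false, redact_schedule=true, rotate_keys=false, seal_dossier=false); no atom is both obligatory and forbidden, so the set is consistent.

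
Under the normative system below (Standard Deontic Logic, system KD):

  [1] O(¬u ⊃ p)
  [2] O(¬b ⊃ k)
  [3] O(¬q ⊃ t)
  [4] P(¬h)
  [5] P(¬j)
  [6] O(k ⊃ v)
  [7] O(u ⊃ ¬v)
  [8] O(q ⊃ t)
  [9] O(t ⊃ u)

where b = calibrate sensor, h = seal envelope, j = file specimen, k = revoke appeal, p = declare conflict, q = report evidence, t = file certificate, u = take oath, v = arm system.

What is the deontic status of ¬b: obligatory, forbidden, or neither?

Premises 8 and 3 are O(q ⊃ t) and O(¬q ⊃ t); every ideal world satisfies q or ¬q, so in either case t holds — hence O(t).
Applying K to premise 9 (O(t ⊃ u)) and O(t) yields O(u).
From O(u) and premise 7, O(u ⊃ ¬v), we obtain O(¬v).
The contrapositive of premise 6 (O(k ⊃ v)) is O(¬v ⊃ ¬k), and O(¬v) is already established, so O(¬k).
Premise 2, O(¬b ⊃ k), contraposes to O(¬k ⊃ b); with O(¬k) we get O(b).
Premises 1, 4, 5 do not contribute to this derivation.
Thus O(b), which is F(¬b): ¬b is forbidden.

Forbidden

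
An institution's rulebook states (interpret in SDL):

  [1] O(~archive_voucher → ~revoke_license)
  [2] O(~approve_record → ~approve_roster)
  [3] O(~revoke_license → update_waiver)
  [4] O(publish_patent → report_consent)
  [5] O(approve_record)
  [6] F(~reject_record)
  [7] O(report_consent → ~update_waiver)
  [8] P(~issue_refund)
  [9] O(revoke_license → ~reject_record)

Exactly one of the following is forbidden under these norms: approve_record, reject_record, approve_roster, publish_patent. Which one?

publish_patent

Premise 6 is F(~reject_record), i.e. O(reject_record).
The contrapositive of premise 9 (O(revoke_license → ~reject_record)) is O(reject_record → ~revoke_license), and O(reject_record) is already established, so O(~revoke_license).
From O(~revoke_license) and premise 3, O(~revoke_license → update_waiver), we obtain O(update_waiver).
Premise 7, O(report_consent → ~update_waiver), contraposes to O(update_waiver → ~report_consent); with O(update_waiver) we get O(~report_consent).
The contrapositive of premise 4 (O(publish_patent → report_consent)) is O(~report_consent → ~publish_patent), and O(~report_consent) is already established, so O(~publish_patent).
So O(~publish_patent) holds, i.e. publish_patent is forbidden. None of the other listed options is forbidden under the premises.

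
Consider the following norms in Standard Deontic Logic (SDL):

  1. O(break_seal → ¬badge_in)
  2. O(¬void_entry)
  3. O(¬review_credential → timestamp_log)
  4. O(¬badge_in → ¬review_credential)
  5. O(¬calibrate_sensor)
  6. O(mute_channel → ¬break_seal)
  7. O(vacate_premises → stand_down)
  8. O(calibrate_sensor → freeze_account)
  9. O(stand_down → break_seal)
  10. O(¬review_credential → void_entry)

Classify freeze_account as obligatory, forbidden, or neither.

Neither

Premise 8 is O(calibrate_sensor → freeze_account), but O(calibrate_sensor) is not derivable from the premises, so it does not yield O(freeze_account).
No premise or chain of K-axiom applications forces O(freeze_account), and none forces O(¬freeze_account). So freeze_account is neither obligatory nor forbidden under these norms.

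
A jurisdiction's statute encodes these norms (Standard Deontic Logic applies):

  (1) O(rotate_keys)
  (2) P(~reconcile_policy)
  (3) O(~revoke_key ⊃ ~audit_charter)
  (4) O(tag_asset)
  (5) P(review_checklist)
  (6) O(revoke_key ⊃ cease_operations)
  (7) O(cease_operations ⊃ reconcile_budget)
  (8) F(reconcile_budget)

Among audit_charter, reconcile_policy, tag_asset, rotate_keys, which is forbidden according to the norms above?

Premise 8, F(reconcile_budget), is equivalent to O(~reconcile_budget).
The contrapositive of premise 7 (O(cease_operations ⊃ reconcile_budget)) is O(~reconcile_budget ⊃ ~cease_operations), and O(~reconcile_budget) is already established, so O(~cease_operations).
Premise 6, O(revoke_key ⊃ cease_operations), contraposes to O(~cease_operations ⊃ ~revoke_key); with O(~cease_operations) we get O(~revoke_key).
From O(~revoke_key) and premise 3, O(~revoke_key ⊃ ~audit_charter), we obtain O(~audit_charter).
So O(~audit_charter) holds, i.e. audit_charter is forbidden. None of the other listed options is forbidden under the premises.

audit_charter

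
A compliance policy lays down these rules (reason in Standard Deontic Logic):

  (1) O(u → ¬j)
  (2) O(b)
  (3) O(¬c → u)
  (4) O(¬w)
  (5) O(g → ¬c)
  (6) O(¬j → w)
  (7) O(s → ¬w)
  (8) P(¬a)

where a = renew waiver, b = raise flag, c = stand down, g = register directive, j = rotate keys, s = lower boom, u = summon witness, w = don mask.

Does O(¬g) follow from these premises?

Yes

Premise 4 gives O(¬w).
Premise 6 is O(¬j → w); contrapositively O(¬w → j). Since O(¬w) holds, K gives O(j).
The contrapositive of premise 1 (O(u → ¬j)) is O(j → ¬u), and O(j) is already established, so O(¬u).
Premise 3 is O(¬c → u); contrapositively O(¬u → c). Since O(¬u) holds, K gives O(c).
Premise 5, O(g → ¬c), contraposes to O(c → ¬g); with O(c) we get O(¬g).
Premises 2, 7, 8 do not contribute to this derivation.
So O(¬g) follows.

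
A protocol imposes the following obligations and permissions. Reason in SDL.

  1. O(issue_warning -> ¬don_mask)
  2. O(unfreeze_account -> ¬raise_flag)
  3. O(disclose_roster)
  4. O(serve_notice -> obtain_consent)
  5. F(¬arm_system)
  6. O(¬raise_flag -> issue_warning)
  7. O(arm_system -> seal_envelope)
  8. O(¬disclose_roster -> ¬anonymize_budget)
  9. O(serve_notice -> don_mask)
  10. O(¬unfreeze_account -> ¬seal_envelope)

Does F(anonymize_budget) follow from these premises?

No

Premise 8 is O(¬disclose_roster -> ¬anonymize_budget), but O(¬disclose_roster) is not derivable from the premises, so it does not yield O(¬anonymize_budget).
No other premise forces O(¬anonymize_budget). An ideal world satisfying every premise can still have anonymize_budget true, so F(anonymize_budget) is not derivable.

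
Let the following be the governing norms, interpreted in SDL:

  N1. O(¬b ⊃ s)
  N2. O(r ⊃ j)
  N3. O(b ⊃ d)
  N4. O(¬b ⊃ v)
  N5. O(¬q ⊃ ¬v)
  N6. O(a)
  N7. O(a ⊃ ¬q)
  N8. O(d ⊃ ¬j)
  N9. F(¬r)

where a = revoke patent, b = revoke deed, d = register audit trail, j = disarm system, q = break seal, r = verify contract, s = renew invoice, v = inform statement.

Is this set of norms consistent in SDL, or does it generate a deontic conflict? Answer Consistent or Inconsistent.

Inconsistent

From premise 6 we have O(a).
Premise 7 is O(a ⊃ ¬q); since O(a), deontic closure gives O(¬q).
Applying K to premise 5 (O(¬q ⊃ ¬v)) and O(¬q) yields O(¬v).
The contrapositive of premise 4 (O(¬b ⊃ v)) is O(¬v ⊃ b), and O(¬v) is already established, so O(b).
Premise 3 is O(b ⊃ d); since O(b), deontic closure gives O(d).
With premise 8, O(d ⊃ ¬j), the K-axiom yields O(¬j).
The contrapositive of premise 2 (O(r ⊃ j)) is O(¬j ⊃ ¬r), and O(¬j) is already established, so O(¬r).
However, F(¬r) at premise 9 amounts to O(r).
We now have both O(¬r) and O(r) — r is simultaneously obligatory and forbidden, violating the D-axiom.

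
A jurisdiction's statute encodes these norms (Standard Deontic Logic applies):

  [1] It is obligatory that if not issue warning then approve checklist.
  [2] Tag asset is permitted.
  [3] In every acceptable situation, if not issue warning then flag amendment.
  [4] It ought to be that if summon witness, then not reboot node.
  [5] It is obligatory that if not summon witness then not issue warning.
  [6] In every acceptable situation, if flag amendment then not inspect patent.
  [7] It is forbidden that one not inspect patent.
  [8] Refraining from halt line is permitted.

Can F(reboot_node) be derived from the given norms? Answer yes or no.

Yes

F(¬inspect_patent) at premise 7 means O(inspect_patent).
The contrapositive of premise 6 (O(flag_amendment → ¬inspect_patent)) is O(inspect_patent → ¬flag_amendment), and O(inspect_patent) is already established, so O(¬flag_amendment).
Premise 3 is O(¬issue_warning → flag_amendment); contrapositively O(¬flag_amendment → issue_warning). Since O(¬flag_amendment) holds, K gives O(issue_warning).
Premise 5, O(¬summon_witness → ¬issue_warning), contraposes to O(issue_warning → summon_witness); with O(issue_warning) we get O(summon_witness).
With premise 4, O(summon_witness → ¬reboot_node), the K-axiom yields O(¬reboot_node).
Premises 1, 2, 8 do not contribute to this derivation.
So O(¬reboot_node) holds, i.e. F(reboot_node). The claim follows.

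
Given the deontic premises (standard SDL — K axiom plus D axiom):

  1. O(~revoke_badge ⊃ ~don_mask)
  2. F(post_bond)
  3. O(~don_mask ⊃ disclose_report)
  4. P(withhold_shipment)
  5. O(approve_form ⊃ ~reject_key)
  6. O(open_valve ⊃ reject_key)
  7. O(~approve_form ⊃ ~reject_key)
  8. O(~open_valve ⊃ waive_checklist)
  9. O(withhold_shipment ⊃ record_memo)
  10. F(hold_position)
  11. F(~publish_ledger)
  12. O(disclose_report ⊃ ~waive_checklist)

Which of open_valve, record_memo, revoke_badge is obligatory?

By case analysis on ~approve_form: premise 7 gives O(~approve_form ⊃ ~reject_key) and premise 5 gives O(approve_form ⊃ ~reject_key), so O(~reject_key) either way.
Premise 6 is O(open_valve ⊃ reject_key); contrapositively O(~reject_key ⊃ ~open_valve). Since O(~reject_key) holds, K gives O(~open_valve).
Premise 8 is O(~open_valve ⊃ waive_checklist); since O(~open_valve), deontic closure gives O(waive_checklist).
The contrapositive of premise 12 (O(disclose_report ⊃ ~waive_checklist)) is O(waive_checklist ⊃ ~disclose_report), and O(waive_checklist) is already established, so O(~disclose_report).
The contrapositive of premise 3 (O(~don_mask ⊃ disclose_report)) is O(~disclose_report ⊃ don_mask), and O(~disclose_report) is already established, so O(don_mask).
Premise 1 is O(~revoke_badge ⊃ ~don_mask); contrapositively O(don_mask ⊃ revoke_badge). Since O(don_mask) holds, K gives O(revoke_badge).
So O(revoke_badge) holds — revoke_badge is obligatory. None of the other listed options is made obligatory by any chain of premises.

revoke_badge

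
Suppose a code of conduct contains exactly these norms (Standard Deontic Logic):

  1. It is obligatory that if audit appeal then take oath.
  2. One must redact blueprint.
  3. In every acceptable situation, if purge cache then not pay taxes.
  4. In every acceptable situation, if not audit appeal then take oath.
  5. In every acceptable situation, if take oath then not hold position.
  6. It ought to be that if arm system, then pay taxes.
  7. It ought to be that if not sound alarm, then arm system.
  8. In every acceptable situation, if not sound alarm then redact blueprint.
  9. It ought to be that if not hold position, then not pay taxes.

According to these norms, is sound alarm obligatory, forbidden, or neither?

Premises 4 and 1 are O(¬audit_appeal → take_oath) and O(audit_appeal → take_oath); every ideal world satisfies ¬audit_appeal or audit_appeal, so in either case take_oath holds — hence O(take_oath).
From O(take_oath) and premise 5, O(take_oath → ¬hold_position), we obtain O(¬hold_position).
Applying K to premise 9 (O(¬hold_position → ¬pay_taxes)) and O(¬hold_position) yields O(¬pay_taxes).
The contrapositive of premise 6 (O(arm_system → pay_taxes)) is O(¬pay_taxes → ¬arm_system), and O(¬pay_taxes) is already established, so O(¬arm_system).
The contrapositive of premise 7 (O(¬sound_alarm → arm_system)) is O(¬arm_system → sound_alarm), and O(¬arm_system) is already established, so O(sound_alarm).
Premises 2, 3, 8 do not contribute to this derivation.
Hence sound_alarm is obligatory.

Obligatory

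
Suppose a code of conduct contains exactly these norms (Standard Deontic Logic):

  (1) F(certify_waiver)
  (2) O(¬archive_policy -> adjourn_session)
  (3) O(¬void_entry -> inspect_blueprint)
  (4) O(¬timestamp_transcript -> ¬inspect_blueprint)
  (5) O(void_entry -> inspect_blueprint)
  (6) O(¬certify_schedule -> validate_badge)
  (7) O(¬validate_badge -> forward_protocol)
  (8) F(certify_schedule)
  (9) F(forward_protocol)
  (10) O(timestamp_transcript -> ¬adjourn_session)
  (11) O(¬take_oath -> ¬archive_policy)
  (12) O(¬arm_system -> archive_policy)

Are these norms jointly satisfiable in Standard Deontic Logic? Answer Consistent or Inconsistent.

Premise 7 is O(¬validate_badge -> forward_protocol), but O(¬validate_badge) is not derivable from the premises, so it does not yield O(forward_protocol).
So O(forward_protocol) is not derivable, and the apparent clash with O(¬forward_protocol) does not arise.
A world satisfying every obligation exists (e.g. adjourn_session=false, archive_policy=true, arm_system=false, certify_schedule=false, certify_waiver=false, forward_protocol=false, inspect_blueprint=true, take_oath=true, timestamp_transcript=true, validate_badge=true, void_entry=false); no atom is both obligatory and forbidden, so the set is consistent.

Consistent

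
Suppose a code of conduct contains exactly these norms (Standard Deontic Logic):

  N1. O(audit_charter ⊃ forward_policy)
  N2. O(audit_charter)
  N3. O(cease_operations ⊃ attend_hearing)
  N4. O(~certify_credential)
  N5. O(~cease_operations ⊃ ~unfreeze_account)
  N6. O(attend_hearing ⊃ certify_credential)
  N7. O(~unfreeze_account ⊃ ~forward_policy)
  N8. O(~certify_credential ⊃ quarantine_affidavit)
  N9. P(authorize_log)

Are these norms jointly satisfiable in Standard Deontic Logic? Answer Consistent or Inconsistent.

Inconsistent

Premise 2 states O(audit_charter) outright.
With premise 1, O(audit_charter ⊃ forward_policy), the K-axiom yields O(forward_policy).
Premise 7, O(~unfreeze_account ⊃ ~forward_policy), contraposes to O(forward_policy ⊃ unfreeze_account); with O(forward_policy) we get O(unfreeze_account).
Premise 5, O(~cease_operations ⊃ ~unfreeze_account), contraposes to O(unfreeze_account ⊃ cease_operations); with O(unfreeze_account) we get O(cease_operations).
With premise 3, O(cease_operations ⊃ attend_hearing), the K-axiom yields O(attend_hearing).
Premise 6 is O(attend_hearing ⊃ certify_credential); since O(attend_hearing), deontic closure gives O(certify_credential).
Yet premise 4 states O(~certify_credential).
We now have both O(certify_credential) and O(~certify_credential) — certify_credential is simultaneously obligatory and forbidden, violating the D-axiom.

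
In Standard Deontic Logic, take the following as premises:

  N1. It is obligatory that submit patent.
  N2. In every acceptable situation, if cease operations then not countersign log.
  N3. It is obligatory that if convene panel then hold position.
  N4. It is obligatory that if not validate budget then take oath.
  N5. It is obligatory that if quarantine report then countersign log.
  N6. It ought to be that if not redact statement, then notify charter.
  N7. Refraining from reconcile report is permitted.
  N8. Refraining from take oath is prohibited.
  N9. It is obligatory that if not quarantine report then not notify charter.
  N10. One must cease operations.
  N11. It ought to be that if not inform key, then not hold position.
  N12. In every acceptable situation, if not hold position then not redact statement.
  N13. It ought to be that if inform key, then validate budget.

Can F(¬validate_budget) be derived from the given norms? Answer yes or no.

From premise 10 we have O(cease_operations).
Premise 2 is O(cease_operations → ¬countersign_log); since O(cease_operations), deontic closure gives O(¬countersign_log).
Premise 5, O(quarantine_report → countersign_log), contraposes to O(¬countersign_log → ¬quarantine_report); with O(¬countersign_log) we get O(¬quarantine_report).
From O(¬quarantine_report) and premise 9, O(¬quarantine_report → ¬notify_charter), we obtain O(¬notify_charter).
The contrapositive of premise 6 (O(¬redact_statement → notify_charter)) is O(¬notify_charter → redact_statement), and O(¬notify_charter) is already established, so O(redact_statement).
The contrapositive of premise 12 (O(¬hold_position → ¬redact_statement)) is O(redact_statement → hold_position), and O(redact_statement) is already established, so O(hold_position).
The contrapositive of premise 11 (O(¬inform_key → ¬hold_position)) is O(hold_position → inform_key), and O(hold_position) is already established, so O(inform_key).
Applying K to premise 13 (O(inform_key → validate_budget)) and O(inform_key) yields O(validate_budget).
Premises 1, 3, 4, 7, 8 do not contribute to this derivation.
So O(validate_budget) holds, i.e. F(¬validate_budget). The claim follows.

Yes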